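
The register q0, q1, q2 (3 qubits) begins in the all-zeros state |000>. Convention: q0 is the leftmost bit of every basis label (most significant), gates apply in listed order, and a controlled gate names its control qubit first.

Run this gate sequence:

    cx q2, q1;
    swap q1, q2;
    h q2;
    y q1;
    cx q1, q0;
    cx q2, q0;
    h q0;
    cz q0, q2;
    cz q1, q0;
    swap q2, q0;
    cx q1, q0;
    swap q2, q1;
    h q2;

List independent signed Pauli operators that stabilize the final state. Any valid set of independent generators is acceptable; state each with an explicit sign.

One valid set of independent stabilizer generators is +XII, +IXI, -IIX (any independent generating set of the same group is equally correct).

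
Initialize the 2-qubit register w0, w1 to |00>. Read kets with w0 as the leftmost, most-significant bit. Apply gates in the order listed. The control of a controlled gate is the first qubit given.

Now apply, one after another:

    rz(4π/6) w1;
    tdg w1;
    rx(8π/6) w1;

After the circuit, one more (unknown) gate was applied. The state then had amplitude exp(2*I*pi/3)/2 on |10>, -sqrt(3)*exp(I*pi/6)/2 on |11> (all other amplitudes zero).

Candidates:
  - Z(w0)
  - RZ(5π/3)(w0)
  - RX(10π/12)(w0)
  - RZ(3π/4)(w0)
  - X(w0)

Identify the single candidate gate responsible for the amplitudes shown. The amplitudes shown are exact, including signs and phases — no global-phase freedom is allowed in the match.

The applied gate was X(w0).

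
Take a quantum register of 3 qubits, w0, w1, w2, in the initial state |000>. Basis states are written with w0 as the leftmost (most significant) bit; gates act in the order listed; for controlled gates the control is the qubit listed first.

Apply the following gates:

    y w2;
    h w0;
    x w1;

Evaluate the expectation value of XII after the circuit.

The observable XII averages to 1.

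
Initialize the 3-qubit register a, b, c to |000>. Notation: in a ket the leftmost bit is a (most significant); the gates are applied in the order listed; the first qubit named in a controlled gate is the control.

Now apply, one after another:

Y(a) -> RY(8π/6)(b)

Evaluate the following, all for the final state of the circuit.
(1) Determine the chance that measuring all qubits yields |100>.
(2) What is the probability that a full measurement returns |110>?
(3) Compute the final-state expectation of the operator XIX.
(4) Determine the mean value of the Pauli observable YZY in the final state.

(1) Outcome |100> occurs with probability 1/4.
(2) Outcome |110> occurs with probability 3/4.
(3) In the final state, XIX has expectation 0.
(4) The expectation value of YZY is 0.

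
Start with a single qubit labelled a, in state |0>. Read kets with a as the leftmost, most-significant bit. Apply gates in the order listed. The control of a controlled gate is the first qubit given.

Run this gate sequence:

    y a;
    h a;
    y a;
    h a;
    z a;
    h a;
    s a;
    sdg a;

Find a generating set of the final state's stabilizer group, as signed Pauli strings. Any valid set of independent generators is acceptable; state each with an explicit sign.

The stabilizer group can be generated by +X, among other valid generating sets. Key observation: the block from step 7 through step 8 cancels to the identity and can be dropped.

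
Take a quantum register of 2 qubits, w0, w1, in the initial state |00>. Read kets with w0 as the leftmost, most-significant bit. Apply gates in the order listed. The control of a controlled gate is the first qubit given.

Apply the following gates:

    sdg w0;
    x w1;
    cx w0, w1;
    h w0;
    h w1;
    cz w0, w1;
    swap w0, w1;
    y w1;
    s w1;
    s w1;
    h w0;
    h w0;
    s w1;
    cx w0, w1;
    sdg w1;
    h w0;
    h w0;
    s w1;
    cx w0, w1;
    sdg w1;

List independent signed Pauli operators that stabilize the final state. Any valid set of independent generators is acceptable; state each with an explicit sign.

The final state is stabilized by the group generated by +XZ, +ZX; other independent generating sets are equally valid. Key observation: the block from step 13 through step 20 cancels to the identity and can be dropped.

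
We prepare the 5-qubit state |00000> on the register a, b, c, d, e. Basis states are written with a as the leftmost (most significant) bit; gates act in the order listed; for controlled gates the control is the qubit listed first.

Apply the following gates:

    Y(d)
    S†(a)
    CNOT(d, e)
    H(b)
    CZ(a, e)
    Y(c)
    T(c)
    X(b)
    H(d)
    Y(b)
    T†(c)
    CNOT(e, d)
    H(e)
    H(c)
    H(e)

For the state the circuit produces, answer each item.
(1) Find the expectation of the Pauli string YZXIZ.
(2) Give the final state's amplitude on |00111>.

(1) In the final state, YZXIZ has expectation 0.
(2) |00111> carries amplitude -sqrt(2)*I/4 in the final state.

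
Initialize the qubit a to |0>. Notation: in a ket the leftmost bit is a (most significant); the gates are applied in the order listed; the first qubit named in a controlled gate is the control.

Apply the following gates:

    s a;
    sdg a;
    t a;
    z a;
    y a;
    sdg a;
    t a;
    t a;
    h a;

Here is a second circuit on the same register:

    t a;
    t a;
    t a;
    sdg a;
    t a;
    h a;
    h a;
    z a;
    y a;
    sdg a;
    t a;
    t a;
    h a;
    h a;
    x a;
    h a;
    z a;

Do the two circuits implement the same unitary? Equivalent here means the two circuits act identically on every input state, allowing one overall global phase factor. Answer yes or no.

No, they are not equivalent — no single phase factor reconciles the two unitaries.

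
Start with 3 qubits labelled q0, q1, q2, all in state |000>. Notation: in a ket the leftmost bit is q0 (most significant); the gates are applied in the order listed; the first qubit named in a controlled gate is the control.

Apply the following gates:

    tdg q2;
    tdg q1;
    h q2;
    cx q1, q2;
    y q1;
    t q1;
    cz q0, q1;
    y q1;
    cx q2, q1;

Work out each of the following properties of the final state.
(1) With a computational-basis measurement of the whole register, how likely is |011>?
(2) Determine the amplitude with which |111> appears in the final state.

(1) The probability of measuring |011> is 1/2.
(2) |111> carries amplitude 0 in the final state.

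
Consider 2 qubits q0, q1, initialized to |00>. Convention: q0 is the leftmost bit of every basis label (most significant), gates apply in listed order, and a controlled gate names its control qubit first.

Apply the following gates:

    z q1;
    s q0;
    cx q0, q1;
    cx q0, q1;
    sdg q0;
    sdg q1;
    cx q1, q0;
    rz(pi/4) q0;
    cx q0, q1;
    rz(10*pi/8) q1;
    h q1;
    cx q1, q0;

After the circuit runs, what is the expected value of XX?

The observable XX averages to 1. Key observation: gates 2-5 undo each other exactly, leaving only the rest of the circuit to track.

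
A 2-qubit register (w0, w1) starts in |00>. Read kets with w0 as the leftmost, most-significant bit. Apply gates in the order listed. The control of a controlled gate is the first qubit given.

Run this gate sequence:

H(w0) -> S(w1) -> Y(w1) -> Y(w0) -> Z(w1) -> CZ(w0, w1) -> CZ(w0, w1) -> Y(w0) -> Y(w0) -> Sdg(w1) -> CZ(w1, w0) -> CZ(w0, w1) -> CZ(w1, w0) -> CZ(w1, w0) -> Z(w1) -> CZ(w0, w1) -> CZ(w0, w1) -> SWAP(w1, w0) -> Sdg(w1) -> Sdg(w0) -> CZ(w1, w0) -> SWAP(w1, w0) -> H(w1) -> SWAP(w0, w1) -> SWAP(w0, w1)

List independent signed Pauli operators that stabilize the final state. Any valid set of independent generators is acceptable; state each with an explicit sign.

The stabilizer group can be generated by -YI, -IX, among other valid generating sets. Key observation: gates 16-17 undo each other exactly, leaving only the rest of the circuit to track.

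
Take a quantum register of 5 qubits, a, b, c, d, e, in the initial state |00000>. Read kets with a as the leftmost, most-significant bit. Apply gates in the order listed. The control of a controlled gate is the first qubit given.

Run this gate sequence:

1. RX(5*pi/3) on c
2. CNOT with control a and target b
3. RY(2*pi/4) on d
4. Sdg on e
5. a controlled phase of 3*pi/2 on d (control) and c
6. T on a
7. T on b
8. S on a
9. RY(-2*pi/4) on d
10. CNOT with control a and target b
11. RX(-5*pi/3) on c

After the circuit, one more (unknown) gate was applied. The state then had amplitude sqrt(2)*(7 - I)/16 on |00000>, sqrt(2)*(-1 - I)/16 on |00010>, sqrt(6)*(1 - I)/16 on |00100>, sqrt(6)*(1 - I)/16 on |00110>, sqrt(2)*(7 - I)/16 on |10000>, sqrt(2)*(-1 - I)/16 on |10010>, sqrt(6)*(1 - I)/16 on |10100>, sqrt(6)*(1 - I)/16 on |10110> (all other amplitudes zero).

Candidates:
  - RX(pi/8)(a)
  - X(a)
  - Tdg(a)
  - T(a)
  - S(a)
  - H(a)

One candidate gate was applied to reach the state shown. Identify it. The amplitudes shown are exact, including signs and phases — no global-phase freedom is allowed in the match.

The unique candidate consistent with the amplitudes is H(a).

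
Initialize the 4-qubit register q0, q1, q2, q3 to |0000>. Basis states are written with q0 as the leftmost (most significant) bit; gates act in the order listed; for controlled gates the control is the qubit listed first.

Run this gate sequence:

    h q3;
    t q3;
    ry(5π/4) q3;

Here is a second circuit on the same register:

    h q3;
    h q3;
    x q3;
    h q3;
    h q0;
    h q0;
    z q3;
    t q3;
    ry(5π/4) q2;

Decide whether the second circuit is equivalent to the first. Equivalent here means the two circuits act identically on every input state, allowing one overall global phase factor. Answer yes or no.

No — the two circuits implement different unitaries, even allowing a global phase.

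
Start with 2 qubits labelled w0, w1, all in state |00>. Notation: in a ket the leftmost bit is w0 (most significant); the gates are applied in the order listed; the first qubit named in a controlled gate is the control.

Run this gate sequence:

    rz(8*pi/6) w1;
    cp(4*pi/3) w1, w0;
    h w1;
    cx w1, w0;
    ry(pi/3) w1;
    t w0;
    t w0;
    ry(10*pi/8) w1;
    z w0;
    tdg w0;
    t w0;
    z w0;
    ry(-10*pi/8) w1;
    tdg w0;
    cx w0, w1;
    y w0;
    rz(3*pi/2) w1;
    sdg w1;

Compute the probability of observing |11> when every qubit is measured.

The probability of measuring |11> is 1/8. Key observation: the block from step 7 through step 14 cancels to the identity and can be dropped.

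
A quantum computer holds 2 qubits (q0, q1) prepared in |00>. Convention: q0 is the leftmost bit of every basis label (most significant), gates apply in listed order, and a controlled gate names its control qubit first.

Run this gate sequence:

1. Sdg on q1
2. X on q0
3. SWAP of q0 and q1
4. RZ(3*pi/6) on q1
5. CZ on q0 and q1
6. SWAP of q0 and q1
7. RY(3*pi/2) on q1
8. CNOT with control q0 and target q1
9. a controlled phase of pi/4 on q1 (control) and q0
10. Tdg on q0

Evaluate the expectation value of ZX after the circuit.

The expectation value of ZX is sqrt(2)/2.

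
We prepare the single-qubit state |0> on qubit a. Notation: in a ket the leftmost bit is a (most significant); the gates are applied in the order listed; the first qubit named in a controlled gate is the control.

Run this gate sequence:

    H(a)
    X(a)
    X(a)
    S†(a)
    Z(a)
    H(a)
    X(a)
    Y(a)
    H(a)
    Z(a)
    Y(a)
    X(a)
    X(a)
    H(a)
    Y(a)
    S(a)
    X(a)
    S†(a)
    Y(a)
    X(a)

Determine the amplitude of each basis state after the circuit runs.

The final amplitudes are 1/2 - I/2 on |0>, 1/2 + I/2 on |1>.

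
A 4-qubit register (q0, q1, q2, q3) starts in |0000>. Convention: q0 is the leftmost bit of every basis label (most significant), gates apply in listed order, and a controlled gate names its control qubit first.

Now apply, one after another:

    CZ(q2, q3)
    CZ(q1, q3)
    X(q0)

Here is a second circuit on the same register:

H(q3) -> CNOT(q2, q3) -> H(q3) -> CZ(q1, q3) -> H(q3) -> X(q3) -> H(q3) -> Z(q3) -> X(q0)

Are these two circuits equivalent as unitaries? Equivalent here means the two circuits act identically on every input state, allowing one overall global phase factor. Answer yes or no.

Yes, they are equivalent — the unitaries differ by at most a global phase.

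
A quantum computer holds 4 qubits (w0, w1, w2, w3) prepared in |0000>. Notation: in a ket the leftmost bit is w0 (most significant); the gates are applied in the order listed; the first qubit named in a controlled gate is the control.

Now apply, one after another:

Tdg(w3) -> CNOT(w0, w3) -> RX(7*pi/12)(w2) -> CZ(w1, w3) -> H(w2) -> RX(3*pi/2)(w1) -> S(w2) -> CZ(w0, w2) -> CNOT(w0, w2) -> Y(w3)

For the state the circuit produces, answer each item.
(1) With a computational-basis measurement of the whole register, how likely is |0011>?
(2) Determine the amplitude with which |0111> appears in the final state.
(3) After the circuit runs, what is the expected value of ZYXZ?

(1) Outcome |0011> occurs with probability 1/4.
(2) The amplitude on |0111> is -sqrt(sqrt(2) + 2)/8 - sqrt(6 - 3*sqrt(2))/8 - I*sqrt(2 - sqrt(2))/8 + I*sqrt(3*sqrt(2) + 6)/8.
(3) In the final state, ZYXZ has expectation sqrt(2)/4 + sqrt(6)/4.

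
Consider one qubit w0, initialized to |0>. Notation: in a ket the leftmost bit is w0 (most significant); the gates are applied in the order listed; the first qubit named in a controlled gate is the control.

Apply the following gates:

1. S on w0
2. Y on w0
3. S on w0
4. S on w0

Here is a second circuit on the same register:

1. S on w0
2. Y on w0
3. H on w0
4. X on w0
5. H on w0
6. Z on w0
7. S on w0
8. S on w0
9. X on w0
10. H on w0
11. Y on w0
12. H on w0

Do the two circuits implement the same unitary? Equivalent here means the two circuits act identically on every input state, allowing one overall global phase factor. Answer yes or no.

No: there is an input state on which the two circuits produce genuinely different outputs (not merely differing by a phase).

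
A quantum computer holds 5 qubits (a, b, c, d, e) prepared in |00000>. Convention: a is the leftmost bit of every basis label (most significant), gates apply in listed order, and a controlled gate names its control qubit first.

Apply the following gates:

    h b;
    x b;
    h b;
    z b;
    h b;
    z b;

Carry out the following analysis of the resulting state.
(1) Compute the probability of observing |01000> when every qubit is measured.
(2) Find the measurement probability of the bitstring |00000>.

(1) A full measurement returns |01000> with probability 1/2. Key observation: gates 1-4 undo each other exactly, leaving only the rest of the circuit to track.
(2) Outcome |00000> occurs with probability 1/2.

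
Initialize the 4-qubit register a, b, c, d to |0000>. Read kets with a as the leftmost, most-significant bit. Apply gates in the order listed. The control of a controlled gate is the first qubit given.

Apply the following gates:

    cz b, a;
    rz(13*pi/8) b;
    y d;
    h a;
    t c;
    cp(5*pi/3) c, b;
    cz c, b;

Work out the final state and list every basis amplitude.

After the circuit, the state carries amplitude -sqrt(2)*exp(11*I*pi/16)/2 on |0001>, -sqrt(2)*exp(11*I*pi/16)/2 on |1001>, and 0 on every other basis state.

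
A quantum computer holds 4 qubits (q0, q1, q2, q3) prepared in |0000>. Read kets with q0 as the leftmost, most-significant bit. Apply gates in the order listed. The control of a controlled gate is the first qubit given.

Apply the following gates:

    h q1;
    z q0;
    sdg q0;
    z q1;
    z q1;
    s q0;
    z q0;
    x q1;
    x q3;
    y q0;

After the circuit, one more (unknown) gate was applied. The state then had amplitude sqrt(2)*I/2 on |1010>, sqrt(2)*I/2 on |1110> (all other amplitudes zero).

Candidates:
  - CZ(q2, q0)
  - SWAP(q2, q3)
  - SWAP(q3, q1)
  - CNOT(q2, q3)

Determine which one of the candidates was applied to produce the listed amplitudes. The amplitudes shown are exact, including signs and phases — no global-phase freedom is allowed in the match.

The unique candidate consistent with the amplitudes is SWAP(q2, q3).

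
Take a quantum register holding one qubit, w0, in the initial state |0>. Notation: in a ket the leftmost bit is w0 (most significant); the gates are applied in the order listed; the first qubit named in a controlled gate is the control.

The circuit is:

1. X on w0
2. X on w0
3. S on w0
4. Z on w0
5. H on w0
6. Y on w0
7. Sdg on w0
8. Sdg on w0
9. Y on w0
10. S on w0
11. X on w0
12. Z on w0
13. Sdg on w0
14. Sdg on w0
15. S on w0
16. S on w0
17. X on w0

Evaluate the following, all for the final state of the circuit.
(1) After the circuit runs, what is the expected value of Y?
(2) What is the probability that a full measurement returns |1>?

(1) In the final state, Y has expectation 1.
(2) Outcome |1> occurs with probability 1/2.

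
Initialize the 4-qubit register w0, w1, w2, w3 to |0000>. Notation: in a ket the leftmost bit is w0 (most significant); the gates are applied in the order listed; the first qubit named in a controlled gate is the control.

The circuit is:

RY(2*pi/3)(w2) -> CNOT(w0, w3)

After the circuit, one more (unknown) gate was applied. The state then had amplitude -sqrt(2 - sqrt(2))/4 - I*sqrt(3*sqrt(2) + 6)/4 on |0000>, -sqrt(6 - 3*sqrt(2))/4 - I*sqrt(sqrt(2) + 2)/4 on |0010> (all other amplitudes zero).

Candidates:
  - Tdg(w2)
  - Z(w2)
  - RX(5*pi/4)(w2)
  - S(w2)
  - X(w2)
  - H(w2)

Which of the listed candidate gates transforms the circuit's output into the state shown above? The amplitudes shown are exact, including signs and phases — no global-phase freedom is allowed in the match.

The unique candidate consistent with the amplitudes is RX(5*pi/4)(w2).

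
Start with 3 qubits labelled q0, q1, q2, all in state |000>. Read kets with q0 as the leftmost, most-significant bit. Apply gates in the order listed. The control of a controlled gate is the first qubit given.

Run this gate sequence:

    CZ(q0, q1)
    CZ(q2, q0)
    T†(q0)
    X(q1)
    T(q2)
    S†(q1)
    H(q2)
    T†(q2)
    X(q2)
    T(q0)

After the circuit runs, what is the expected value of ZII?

The observable ZII averages to 1.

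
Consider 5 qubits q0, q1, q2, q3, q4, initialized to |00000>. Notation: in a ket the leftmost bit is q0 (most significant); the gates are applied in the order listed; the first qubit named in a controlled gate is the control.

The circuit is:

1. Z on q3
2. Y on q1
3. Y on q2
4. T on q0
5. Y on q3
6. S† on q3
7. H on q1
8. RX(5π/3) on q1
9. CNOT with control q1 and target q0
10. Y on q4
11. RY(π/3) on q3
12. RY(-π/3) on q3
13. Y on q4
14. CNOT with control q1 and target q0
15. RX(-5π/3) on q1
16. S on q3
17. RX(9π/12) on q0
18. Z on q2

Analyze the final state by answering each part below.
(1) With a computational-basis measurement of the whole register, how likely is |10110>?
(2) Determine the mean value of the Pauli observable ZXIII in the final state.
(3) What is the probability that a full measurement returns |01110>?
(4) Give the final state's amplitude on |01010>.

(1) The probability of measuring |10110> is sqrt(2)/8 + 1/4. Key observation: the block from step 8 through step 15 cancels to the identity and can be dropped.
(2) The observable ZXIII averages to sqrt(2)/2.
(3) Outcome |01110> occurs with probability 1/4 - sqrt(2)/8.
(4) The amplitude on |01010> is 0.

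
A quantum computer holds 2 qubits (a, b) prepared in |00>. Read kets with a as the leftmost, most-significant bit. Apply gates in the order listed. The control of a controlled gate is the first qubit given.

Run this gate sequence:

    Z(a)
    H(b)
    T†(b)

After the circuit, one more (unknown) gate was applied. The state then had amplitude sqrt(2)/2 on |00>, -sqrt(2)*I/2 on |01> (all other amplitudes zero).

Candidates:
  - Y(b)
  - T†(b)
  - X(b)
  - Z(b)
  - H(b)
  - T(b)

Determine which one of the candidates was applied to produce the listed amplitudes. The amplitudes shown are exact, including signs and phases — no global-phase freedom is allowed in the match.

The unique candidate consistent with the amplitudes is T†(b).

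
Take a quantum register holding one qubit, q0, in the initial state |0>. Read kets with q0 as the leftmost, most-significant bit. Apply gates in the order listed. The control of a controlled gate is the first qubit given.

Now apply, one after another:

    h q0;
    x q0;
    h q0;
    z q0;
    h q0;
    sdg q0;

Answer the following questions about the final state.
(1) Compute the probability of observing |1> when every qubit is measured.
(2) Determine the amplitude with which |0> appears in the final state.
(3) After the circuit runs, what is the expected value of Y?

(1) A full measurement returns |1> with probability 1/2. Key observation: gates 1-4 undo each other exactly, leaving only the rest of the circuit to track.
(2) |0> carries amplitude sqrt(2)/2 in the final state.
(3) In the final state, Y has expectation -1.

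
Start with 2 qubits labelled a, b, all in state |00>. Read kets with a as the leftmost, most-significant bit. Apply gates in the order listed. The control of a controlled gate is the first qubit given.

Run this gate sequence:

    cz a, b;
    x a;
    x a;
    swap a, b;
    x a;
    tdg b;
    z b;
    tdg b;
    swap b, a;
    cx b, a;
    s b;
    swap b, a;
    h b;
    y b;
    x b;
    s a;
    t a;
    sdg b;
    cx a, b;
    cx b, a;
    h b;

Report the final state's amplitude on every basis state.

The final amplitudes are -exp(3*I*pi/4)/2 on |00>, exp(3*I*pi/4)/2 on |01>, -exp(I*pi/4)/2 on |10>, -exp(I*pi/4)/2 on |11>. Key observation: the block from step 2 through step 3 cancels to the identity and can be dropped.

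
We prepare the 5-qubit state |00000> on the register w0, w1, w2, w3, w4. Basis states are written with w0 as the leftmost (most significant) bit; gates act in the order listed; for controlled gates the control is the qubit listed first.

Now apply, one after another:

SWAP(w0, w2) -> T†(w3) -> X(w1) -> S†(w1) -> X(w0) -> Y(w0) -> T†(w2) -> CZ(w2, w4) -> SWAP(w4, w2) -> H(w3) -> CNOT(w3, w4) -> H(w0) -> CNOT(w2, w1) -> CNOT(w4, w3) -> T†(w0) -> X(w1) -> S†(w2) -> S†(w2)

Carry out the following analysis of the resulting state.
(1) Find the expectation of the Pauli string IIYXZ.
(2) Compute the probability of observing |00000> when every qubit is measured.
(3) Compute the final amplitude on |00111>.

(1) The expectation value of IIYXZ is 0.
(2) A full measurement returns |00000> with probability 1/4.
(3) The amplitude on |00111> is 0.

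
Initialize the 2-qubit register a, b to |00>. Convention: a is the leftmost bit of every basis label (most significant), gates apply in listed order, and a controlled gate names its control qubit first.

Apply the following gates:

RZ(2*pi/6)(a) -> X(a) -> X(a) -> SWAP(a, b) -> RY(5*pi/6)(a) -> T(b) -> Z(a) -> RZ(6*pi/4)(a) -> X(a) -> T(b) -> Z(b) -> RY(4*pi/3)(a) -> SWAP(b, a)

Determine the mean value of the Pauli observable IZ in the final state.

The expectation value of IZ is -sqrt(3)/4. Key observation: the block from step 2 through step 3 cancels to the identity and can be dropped.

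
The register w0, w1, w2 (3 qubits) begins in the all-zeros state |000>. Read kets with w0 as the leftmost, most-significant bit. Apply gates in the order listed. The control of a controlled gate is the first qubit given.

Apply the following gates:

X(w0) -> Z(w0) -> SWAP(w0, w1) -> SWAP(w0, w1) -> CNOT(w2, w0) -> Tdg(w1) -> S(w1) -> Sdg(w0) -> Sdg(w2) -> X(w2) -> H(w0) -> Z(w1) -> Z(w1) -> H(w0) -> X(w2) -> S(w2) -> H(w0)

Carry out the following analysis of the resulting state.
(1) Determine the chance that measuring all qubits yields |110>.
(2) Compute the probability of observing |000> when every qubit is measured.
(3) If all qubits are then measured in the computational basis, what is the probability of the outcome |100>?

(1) Outcome |110> occurs with probability 0.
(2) The probability of measuring |000> is 1/2.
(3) The probability of measuring |100> is 1/2.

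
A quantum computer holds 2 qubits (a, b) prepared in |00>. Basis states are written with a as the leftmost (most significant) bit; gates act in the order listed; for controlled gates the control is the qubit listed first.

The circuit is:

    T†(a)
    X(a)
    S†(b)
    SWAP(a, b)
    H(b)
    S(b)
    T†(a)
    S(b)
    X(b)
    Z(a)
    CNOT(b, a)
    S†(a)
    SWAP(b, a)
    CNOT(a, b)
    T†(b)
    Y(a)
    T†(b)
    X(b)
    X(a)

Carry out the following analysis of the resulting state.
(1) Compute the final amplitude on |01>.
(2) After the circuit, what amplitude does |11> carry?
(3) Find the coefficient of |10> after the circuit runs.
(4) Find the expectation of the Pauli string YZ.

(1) The amplitude on |01> is sqrt(2)*I/2.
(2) |11> carries amplitude -sqrt(2)/2 in the final state.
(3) The amplitude on |10> is 0.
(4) The expectation value of YZ is -1.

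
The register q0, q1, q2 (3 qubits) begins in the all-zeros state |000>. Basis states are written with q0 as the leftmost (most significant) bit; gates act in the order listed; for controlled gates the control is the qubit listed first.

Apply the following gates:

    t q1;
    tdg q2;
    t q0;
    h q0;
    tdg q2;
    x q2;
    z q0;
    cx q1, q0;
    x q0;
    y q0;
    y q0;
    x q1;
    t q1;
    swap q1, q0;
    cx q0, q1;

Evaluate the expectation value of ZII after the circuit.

In the final state, ZII has expectation -1.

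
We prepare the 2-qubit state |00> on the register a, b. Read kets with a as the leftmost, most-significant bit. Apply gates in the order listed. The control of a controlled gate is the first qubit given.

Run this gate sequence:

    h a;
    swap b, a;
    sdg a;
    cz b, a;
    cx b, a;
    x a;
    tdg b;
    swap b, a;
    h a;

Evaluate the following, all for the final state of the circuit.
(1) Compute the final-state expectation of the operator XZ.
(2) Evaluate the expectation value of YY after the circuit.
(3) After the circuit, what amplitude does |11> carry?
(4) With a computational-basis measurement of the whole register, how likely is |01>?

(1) The expectation value of XZ is -1.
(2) In the final state, YY has expectation -sqrt(2)/2.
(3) The final state's coefficient on |11> equals 1/2.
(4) The probability of measuring |01> is 1/4.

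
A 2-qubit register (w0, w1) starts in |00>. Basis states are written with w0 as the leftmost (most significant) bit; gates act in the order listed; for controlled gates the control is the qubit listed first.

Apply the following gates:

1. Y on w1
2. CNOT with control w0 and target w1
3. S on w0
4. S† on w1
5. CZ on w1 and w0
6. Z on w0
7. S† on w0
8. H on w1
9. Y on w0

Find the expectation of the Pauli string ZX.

The expectation value of ZX is 1.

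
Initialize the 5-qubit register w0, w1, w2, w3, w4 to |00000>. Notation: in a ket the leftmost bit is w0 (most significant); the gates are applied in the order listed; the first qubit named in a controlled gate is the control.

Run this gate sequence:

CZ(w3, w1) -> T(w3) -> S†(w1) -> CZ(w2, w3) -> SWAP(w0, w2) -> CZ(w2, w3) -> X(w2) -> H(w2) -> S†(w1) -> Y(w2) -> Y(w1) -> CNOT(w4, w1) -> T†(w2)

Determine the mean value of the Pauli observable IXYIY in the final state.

The expectation value of IXYIY is 0.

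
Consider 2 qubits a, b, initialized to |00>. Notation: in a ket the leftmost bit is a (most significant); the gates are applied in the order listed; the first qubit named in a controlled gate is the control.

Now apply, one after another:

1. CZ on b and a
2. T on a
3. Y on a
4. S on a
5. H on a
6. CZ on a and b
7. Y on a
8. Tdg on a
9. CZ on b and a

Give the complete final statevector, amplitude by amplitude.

The final amplitudes are -sqrt(2)*I/2 on |00>, 0 on |01>, -sqrt(2)*exp(I*pi/4)/2 on |10>, 0 on |11>.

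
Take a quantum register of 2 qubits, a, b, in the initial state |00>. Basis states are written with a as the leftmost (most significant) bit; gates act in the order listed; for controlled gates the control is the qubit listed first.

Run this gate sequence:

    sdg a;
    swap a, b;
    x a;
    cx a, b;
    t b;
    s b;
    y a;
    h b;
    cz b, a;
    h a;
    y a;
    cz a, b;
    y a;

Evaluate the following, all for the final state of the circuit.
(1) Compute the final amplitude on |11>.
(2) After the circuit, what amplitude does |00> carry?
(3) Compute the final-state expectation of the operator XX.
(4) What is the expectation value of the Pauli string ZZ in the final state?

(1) The amplitude on |11> is -exp(I*pi/4)/2.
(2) |00> carries amplitude exp(I*pi/4)/2 in the final state.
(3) The observable XX averages to 0.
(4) The observable ZZ averages to 0.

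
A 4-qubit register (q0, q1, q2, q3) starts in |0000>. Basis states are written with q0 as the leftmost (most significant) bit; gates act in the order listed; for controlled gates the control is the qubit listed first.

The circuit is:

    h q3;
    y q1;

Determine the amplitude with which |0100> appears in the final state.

|0100> carries amplitude sqrt(2)*I/2 in the final state.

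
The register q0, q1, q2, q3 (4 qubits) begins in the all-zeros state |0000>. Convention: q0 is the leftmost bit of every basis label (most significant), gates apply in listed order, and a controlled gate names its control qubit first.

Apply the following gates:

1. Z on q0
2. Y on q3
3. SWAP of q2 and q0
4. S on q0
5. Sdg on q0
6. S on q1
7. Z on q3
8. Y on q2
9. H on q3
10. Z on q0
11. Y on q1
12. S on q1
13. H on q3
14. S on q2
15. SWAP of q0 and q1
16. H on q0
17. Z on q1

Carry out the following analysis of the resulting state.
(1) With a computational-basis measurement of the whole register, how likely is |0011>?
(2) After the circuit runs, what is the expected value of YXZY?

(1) Outcome |0011> occurs with probability 1/2.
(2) In the final state, YXZY has expectation 0.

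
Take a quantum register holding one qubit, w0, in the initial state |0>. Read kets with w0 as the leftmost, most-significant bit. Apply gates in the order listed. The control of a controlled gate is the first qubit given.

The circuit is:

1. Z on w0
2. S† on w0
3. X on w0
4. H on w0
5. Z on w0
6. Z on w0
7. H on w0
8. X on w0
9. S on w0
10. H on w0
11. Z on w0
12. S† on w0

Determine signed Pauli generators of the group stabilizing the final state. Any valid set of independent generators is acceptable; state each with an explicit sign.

The stabilizer group can be generated by +Y, among other valid generating sets. Key observation: the block from step 2 through step 9 cancels to the identity and can be dropped.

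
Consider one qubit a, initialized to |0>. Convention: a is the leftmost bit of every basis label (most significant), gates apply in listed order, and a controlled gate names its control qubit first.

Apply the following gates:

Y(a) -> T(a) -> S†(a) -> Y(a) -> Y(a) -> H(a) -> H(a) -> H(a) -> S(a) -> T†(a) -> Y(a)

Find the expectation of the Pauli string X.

In the final state, X has expectation sqrt(2)/2.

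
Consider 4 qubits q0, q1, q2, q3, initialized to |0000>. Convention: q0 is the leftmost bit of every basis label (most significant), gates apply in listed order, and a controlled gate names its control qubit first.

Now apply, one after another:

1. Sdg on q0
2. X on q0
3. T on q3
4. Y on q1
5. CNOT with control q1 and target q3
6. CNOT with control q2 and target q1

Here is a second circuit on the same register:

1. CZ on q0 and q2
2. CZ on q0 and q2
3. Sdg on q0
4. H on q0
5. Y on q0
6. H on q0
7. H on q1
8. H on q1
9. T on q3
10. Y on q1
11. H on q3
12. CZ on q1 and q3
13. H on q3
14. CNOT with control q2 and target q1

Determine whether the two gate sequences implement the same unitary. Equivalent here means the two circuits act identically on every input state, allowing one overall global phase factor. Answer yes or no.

No, they are not equivalent — no single phase factor reconciles the two unitaries.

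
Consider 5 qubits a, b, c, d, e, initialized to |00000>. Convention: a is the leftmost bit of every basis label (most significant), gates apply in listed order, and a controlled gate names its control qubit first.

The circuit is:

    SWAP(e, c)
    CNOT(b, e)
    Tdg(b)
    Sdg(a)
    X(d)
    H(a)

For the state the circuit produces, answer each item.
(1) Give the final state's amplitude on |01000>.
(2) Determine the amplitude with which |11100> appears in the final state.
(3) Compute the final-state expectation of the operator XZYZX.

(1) The amplitude on |01000> is 0.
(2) The final state's coefficient on |11100> equals 0.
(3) In the final state, XZYZX has expectation 0.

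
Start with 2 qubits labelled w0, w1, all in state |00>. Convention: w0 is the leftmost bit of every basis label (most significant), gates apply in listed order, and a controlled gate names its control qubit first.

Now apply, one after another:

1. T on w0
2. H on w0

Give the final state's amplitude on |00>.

The amplitude on |00> is sqrt(2)/2.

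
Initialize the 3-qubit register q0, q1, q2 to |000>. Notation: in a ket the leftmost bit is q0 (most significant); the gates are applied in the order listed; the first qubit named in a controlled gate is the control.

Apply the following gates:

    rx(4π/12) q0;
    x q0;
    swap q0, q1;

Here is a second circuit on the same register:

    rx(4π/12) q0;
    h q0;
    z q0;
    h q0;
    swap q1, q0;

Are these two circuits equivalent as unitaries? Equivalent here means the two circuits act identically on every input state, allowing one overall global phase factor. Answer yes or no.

Yes: on every input state the two circuits agree up to one overall phase factor.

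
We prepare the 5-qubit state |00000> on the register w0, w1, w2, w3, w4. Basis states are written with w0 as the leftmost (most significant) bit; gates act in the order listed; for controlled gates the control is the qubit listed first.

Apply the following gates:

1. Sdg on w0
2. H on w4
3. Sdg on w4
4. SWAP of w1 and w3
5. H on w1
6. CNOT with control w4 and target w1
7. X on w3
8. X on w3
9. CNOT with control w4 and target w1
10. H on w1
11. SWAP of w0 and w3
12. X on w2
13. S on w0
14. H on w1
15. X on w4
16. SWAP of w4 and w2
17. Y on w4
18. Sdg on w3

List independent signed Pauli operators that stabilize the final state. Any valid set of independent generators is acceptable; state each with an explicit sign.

The final state is stabilized by the group generated by +IXIII, +IIYII, +ZIIII, +IIIZI, +IIIIZ; other independent generating sets are equally valid.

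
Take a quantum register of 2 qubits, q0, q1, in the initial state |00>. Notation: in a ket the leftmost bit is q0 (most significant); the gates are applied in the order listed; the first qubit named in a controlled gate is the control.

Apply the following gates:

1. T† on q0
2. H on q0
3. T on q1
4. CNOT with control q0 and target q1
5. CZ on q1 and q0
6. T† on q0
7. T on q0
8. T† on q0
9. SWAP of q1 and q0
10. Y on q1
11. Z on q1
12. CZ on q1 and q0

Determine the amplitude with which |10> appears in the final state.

The amplitude on |10> is sqrt(2)*exp(I*pi/4)/2.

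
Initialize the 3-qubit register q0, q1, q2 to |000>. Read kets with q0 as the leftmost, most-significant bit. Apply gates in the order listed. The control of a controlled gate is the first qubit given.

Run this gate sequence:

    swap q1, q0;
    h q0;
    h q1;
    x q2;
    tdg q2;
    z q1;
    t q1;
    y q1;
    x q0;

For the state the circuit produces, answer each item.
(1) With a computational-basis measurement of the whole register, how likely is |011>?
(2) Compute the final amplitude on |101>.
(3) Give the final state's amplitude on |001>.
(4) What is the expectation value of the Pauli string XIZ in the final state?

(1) Outcome |011> occurs with probability 1/4.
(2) The amplitude on |101> is I/2.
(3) The final state's coefficient on |001> equals I/2.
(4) In the final state, XIZ has expectation -1.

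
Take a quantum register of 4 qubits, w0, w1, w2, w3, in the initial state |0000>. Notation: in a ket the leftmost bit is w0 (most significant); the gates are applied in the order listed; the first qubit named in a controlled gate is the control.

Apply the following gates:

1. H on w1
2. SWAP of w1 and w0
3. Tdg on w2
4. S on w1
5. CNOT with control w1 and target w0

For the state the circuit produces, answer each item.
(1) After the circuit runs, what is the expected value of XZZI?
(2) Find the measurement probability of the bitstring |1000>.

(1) The expectation value of XZZI is 1.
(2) The probability of measuring |1000> is 1/2.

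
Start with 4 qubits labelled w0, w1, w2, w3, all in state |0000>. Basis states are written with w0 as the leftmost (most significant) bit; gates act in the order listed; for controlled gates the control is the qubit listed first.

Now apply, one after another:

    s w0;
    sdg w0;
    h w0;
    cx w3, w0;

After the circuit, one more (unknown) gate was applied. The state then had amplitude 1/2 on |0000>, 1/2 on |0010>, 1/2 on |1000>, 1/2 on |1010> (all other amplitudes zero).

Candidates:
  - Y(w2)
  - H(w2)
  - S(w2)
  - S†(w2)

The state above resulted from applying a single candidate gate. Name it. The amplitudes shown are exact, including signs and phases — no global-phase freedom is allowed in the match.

The applied gate was H(w2). Key observation: gates 1-2 undo each other exactly, leaving only the rest of the circuit to track.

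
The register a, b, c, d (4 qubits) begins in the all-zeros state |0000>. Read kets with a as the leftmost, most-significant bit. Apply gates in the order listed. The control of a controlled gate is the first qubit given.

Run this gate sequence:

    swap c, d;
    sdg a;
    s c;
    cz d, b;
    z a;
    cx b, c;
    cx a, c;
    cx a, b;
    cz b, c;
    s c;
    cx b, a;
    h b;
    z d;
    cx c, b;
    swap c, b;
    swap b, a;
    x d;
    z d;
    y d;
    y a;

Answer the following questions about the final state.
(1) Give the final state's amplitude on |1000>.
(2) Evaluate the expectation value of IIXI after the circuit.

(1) The final state's coefficient on |1000> equals -sqrt(2)/2.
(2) The expectation value of IIXI is 1.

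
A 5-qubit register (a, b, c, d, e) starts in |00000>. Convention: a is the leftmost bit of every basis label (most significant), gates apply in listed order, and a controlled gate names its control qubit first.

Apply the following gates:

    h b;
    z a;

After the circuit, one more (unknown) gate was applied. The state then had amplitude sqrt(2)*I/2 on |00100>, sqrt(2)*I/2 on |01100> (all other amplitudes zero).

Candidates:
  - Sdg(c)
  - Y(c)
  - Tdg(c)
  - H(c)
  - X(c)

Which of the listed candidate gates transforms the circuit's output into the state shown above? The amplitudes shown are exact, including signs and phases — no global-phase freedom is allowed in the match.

The applied gate was Y(c).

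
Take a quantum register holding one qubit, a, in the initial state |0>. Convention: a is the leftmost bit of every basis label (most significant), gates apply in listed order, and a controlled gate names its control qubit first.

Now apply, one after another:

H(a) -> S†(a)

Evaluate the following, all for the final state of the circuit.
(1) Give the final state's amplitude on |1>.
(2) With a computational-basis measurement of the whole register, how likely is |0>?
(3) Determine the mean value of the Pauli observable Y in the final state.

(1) The amplitude on |1> is -sqrt(2)*I/2.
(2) The probability of measuring |0> is 1/2.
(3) The expectation value of Y is -1.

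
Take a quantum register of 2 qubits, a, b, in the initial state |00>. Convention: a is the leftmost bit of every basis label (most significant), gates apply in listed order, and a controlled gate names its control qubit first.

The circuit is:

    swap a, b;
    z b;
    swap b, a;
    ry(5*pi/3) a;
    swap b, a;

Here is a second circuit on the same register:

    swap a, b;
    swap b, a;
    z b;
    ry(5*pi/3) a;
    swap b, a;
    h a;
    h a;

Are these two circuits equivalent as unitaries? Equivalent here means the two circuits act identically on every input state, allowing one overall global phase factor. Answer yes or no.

No: there is an input state on which the two circuits produce genuinely different outputs (not merely differing by a phase).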